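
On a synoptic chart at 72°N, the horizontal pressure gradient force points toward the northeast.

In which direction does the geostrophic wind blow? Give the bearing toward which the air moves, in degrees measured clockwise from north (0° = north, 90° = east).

The pressure-gradient force points toward the northeast (bearing 045°).
Geostrophic balance: in the Northern Hemisphere the Coriolis force deflects motion to the right, so the geostrophic wind blows 90° to the right of the pressure-gradient force (low pressure on the left).
Rotating 045° by 90° clockwise gives 135° — the wind blows toward the southeast.

135°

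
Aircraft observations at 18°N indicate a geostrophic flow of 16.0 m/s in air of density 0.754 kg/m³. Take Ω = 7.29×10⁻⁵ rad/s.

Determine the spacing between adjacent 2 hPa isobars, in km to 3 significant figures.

368 km

Coriolis parameter at 18°N:
f = 2Ω sin φ = 2 × 7.29×10⁻⁵ × sin 18° = 4.51×10⁻⁵ s⁻¹
Geostrophic balance rearranged: |∂P/∂n| = f ρ V_g
|∂P/∂n| = 4.51×10⁻⁵ × 0.754 × 16.0 = 5.44×10⁻⁴ Pa/m
Isobar spacing: Δn = ΔP/|∂P/∂n| = 200 Pa / 5.44×10⁻⁴ Pa/m = 367958 m ≈ 368 km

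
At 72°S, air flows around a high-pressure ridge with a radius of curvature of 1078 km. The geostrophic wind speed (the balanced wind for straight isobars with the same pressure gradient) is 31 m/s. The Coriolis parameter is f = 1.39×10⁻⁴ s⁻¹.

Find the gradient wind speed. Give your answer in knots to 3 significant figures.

Around a high, pressure-gradient force acts outward with centrifugal, so Coriolis balances both:
fV = (1/ρ)|∂P/∂n| + V²/R  →  V² − fR·V + fR·V_g = 0
With fR = 1.39×10⁻⁴ × 1078×10³ m = 150 m/s:
V = [fR − √((fR)² − 4 fR V_g)]/2 = [150 − √(150² − 4×150×31)]/2 = 43.8 m/s
Supergeostrophic (V > V_g = 31 m/s), as expected around a high.
Converting: 43.8 m/s × 1.944 = 85.2 knots

85.2 knots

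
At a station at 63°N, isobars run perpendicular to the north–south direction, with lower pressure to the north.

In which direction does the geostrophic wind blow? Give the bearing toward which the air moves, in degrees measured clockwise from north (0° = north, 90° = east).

090°

The pressure-gradient force points toward the north (bearing 000°).
Geostrophic balance: in the Northern Hemisphere the Coriolis force deflects motion to the right, so the geostrophic wind blows 90° to the right of the pressure-gradient force (low pressure on the left).
Rotating 000° by 90° clockwise gives 090° — the wind blows toward the east.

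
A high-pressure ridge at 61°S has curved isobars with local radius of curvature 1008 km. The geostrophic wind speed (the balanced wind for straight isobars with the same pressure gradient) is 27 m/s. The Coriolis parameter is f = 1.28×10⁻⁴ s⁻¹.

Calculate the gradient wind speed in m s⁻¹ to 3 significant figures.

Around a high, pressure-gradient force acts outward with centrifugal, so Coriolis balances both:
fV = (1/ρ)|∂P/∂n| + V²/R  →  V² − fR·V + fR·V_g = 0
With fR = 1.28×10⁻⁴ × 1008×10³ m = 129 m/s:
V = [fR − √((fR)² − 4 fR V_g)]/2 = [129 − √(129² − 4×129×27)]/2 = 38.5 m/s
Supergeostrophic (V > V_g = 27 m/s), as expected around a high.

38.5 m s⁻¹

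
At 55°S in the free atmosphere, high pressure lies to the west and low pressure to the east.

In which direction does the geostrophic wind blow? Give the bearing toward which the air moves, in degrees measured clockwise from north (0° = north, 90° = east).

000°

The pressure-gradient force points toward the east (bearing 090°).
Geostrophic balance: in the Southern Hemisphere the Coriolis force deflects motion to the left, so the geostrophic wind blows 90° to the left of the pressure-gradient force (low pressure on the right).
Rotating 090° by 90° counterclockwise gives 000° — the wind blows toward the north.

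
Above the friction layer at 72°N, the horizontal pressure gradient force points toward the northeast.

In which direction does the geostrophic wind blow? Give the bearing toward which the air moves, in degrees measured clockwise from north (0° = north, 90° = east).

The pressure-gradient force points toward the northeast (bearing 045°).
Geostrophic balance: in the Northern Hemisphere the Coriolis force deflects motion to the right, so the geostrophic wind blows 90° to the right of the pressure-gradient force (low pressure on the left).
Rotating 045° by 90° clockwise gives 135° — the wind blows toward the southeast.

135°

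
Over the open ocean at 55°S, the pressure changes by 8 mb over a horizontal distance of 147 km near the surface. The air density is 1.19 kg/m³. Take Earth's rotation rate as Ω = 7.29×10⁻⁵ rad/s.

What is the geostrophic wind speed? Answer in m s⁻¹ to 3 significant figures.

38.3 m s⁻¹

Coriolis parameter at 55°S:
f = 2Ω sin φ = 2 × 7.29×10⁻⁵ × sin 55° = 1.19×10⁻⁴ s⁻¹
Pressure gradient: |∂P/∂n| = 800 Pa / 147000 m = 5.44×10⁻³ Pa/m
Geostrophic balance (pressure-gradient force = Coriolis force):
V_g = (1/(fρ)) |∂P/∂n| = 5.44×10⁻³ / (1.19×10⁻⁴ × 1.19) = 38.3 m/s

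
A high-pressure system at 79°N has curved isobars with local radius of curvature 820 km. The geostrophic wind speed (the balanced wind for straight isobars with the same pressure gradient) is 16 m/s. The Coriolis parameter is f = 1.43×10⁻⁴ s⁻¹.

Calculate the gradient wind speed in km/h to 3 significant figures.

Around a high, pressure-gradient force acts outward with centrifugal, so Coriolis balances both:
fV = (1/ρ)|∂P/∂n| + V²/R  →  V² − fR·V + fR·V_g = 0
With fR = 1.43×10⁻⁴ × 820×10³ m = 117 m/s:
V = [fR − √((fR)² − 4 fR V_g)]/2 = [117 − √(117² − 4×117×16)]/2 = 19.1 m/s
Supergeostrophic (V > V_g = 16 m/s), as expected around a high.
Converting: 19.1 m/s × 3.6 = 68.8 km/h

68.8 km/h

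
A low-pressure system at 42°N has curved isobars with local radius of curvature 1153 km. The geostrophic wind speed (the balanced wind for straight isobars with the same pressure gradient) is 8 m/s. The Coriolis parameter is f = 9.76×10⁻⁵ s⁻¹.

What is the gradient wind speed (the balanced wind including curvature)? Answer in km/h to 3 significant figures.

27.0 km/h

Around a low, centrifugal force acts outward with Coriolis, so pressure-gradient force balances both:
(1/ρ)|∂P/∂n| = fV + V²/R  →  V² + fR·V − fR·V_g = 0
With fR = 9.76×10⁻⁵ × 1153×10³ m = 113 m/s:
V = [−fR + √((fR)² + 4 fR V_g)]/2 = [−113 + √(113² + 4×113×8)]/2 = 7.5 m/s
Subgeostrophic (V < V_g = 8 m/s), as expected around a low.
Converting: 7.5 m/s × 3.6 = 27.0 km/h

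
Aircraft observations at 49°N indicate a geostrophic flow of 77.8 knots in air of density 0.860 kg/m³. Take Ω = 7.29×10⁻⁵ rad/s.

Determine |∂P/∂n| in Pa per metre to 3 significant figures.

Coriolis parameter at 49°N:
f = 2Ω sin φ = 2 × 7.29×10⁻⁵ × sin 49° = 1.10×10⁻⁴ s⁻¹
Wind speed in SI: 77.8 knots = 40.0 m/s
Geostrophic balance rearranged: |∂P/∂n| = f ρ V_g
|∂P/∂n| = 1.10×10⁻⁴ × 0.860 × 40.0 = 3.79×10⁻³ Pa/m

3.79×10⁻³ Pa/m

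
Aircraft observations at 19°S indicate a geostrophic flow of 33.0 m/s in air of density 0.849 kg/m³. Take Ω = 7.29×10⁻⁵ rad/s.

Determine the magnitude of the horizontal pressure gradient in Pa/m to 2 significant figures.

1.3×10⁻³ Pa/m

Coriolis parameter at 19°S:
f = 2Ω sin φ = 2 × 7.29×10⁻⁵ × sin 19° = 4.75×10⁻⁵ s⁻¹
Geostrophic balance rearranged: |∂P/∂n| = f ρ V_g
|∂P/∂n| = 4.75×10⁻⁵ × 0.849 × 33.0 = 1.33×10⁻³ Pa/m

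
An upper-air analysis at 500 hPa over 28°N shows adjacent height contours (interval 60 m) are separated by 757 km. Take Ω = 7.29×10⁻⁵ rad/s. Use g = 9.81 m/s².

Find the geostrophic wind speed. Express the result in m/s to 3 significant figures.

Coriolis parameter at 28°N:
f = 2Ω sin φ = 2 × 7.29×10⁻⁵ × sin 28° = 6.84×10⁻⁵ s⁻¹
Height gradient: |∂Z/∂n| = 60 m / 757000 m = 7.93×10⁻⁵
On a pressure surface, geostrophic balance gives V_g = (g/f)|∂Z/∂n|:
V_g = 9.81 × 7.93×10⁻⁵ / 6.84×10⁻⁵ = 11.4 m/s

11.4 m/s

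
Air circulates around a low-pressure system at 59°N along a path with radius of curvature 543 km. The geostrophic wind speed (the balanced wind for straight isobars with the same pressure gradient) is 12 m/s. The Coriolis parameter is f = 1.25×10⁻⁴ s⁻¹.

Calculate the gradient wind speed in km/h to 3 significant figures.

37.5 km/h

Around a low, centrifugal force acts outward with Coriolis, so pressure-gradient force balances both:
(1/ρ)|∂P/∂n| = fV + V²/R  →  V² + fR·V − fR·V_g = 0
With fR = 1.25×10⁻⁴ × 543×10³ m = 67.9 m/s:
V = [−fR + √((fR)² + 4 fR V_g)]/2 = [−67.9 + √(67.9² + 4×67.9×12)]/2 = 10.4 m/s
Subgeostrophic (V < V_g = 12 m/s), as expected around a low.
Converting: 10.4 m/s × 3.6 = 37.5 km/h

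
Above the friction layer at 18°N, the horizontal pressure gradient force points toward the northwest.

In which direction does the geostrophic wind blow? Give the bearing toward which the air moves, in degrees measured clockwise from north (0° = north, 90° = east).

045°

The pressure-gradient force points toward the northwest (bearing 315°).
Geostrophic balance: in the Northern Hemisphere the Coriolis force deflects motion to the right, so the geostrophic wind blows 90° to the right of the pressure-gradient force (low pressure on the left).
Rotating 315° by 90° clockwise gives 045° — the wind blows toward the northeast.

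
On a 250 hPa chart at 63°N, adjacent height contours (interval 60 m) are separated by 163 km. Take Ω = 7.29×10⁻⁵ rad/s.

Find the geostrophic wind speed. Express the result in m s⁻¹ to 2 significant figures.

28 m s⁻¹

Coriolis parameter at 63°N:
f = 2Ω sin φ = 2 × 7.29×10⁻⁵ × sin 63° = 1.30×10⁻⁴ s⁻¹
Height gradient: |∂Z/∂n| = 60 m / 163000 m = 3.68×10⁻⁴
On a pressure surface, geostrophic balance gives V_g = (g/f)|∂Z/∂n|:
V_g = 9.81 × 3.68×10⁻⁴ / 1.30×10⁻⁴ = 27.8 m/s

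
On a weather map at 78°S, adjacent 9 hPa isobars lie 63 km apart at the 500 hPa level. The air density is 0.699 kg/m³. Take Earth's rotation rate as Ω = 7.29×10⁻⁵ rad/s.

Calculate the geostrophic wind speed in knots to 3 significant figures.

279 knots

Coriolis parameter at 78°S:
f = 2Ω sin φ = 2 × 7.29×10⁻⁵ × sin 78° = 1.43×10⁻⁴ s⁻¹
Pressure gradient: |∂P/∂n| = 900 Pa / 63000 m = 1.43×10⁻² Pa/m
Geostrophic balance (pressure-gradient force = Coriolis force):
V_g = (1/(fρ)) |∂P/∂n| = 1.43×10⁻² / (1.43×10⁻⁴ × 0.699) = 143 m/s
Converting: 143 m/s × 1.944 = 279 knots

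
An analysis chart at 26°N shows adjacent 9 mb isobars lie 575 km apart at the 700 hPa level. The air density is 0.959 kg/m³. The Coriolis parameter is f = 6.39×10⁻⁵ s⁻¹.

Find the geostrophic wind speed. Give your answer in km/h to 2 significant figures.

Pressure gradient: |∂P/∂n| = 900 Pa / 575000 m = 1.57×10⁻³ Pa/m
Geostrophic balance (pressure-gradient force = Coriolis force):
V_g = (1/(fρ)) |∂P/∂n| = 1.57×10⁻³ / (6.39×10⁻⁵ × 0.959) = 25.5 m/s
Converting: 25.5 m/s × 3.6 = 92 km/h

92 km/h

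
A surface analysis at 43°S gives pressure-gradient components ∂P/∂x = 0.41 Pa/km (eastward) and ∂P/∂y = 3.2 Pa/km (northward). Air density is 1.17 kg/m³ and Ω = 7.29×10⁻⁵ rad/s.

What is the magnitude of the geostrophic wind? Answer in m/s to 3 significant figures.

27.7 m/s

Coriolis parameter at 43°S:
f = 2Ω sin φ = 2 × 7.29×10⁻⁵ × sin 43° = 9.94×10⁻⁵ s⁻¹
In the Southern Hemisphere f is negative: f = −9.94×10⁻⁵ s⁻¹.
Component geostrophic relations (x east, y north):
u_g = −(1/(fρ)) ∂P/∂y,  v_g = (1/(fρ)) ∂P/∂x
u_g = −(3.2×10⁻³)/(−9.94×10⁻⁵ × 1.17) = 27.5 m/s;  v_g = (0.41×10⁻³)/(−9.94×10⁻⁵ × 1.17) = −3.52 m/s
|V_g| = √(u_g² + v_g²) = 27.7 m/s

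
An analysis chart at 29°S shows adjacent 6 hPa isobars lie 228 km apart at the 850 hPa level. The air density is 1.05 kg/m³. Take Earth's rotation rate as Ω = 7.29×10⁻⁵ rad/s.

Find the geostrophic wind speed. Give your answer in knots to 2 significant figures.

69 knots

Coriolis parameter at 29°S:
f = 2Ω sin φ = 2 × 7.29×10⁻⁵ × sin 29° = 7.07×10⁻⁵ s⁻¹
Pressure gradient: |∂P/∂n| = 600 Pa / 228000 m = 2.63×10⁻³ Pa/m
Geostrophic balance (pressure-gradient force = Coriolis force):
V_g = (1/(fρ)) |∂P/∂n| = 2.63×10⁻³ / (7.07×10⁻⁵ × 1.05) = 35.5 m/s
Converting: 35.5 m/s × 1.944 = 69 knots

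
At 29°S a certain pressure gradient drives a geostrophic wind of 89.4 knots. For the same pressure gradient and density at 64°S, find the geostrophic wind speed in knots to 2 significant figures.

48 knots

With the same pressure gradient and density, V_g ∝ 1/f ∝ 1/sin φ.
V₂ = V₁ · sin φ₁ / sin φ₂ = 89.4 × sin 29° / sin 64°
V₂ = 89.4 × 0.4848/0.8988 = 48 knots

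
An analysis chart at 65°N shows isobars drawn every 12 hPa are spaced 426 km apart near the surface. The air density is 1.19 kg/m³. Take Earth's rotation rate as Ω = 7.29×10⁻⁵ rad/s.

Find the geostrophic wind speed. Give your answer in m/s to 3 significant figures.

17.9 m/s

Coriolis parameter at 65°N:
f = 2Ω sin φ = 2 × 7.29×10⁻⁵ × sin 65° = 1.32×10⁻⁴ s⁻¹
Pressure gradient: |∂P/∂n| = 1200 Pa / 426000 m = 2.82×10⁻³ Pa/m
Geostrophic balance (pressure-gradient force = Coriolis force):
V_g = (1/(fρ)) |∂P/∂n| = 2.82×10⁻³ / (1.32×10⁻⁴ × 1.19) = 17.9 m/s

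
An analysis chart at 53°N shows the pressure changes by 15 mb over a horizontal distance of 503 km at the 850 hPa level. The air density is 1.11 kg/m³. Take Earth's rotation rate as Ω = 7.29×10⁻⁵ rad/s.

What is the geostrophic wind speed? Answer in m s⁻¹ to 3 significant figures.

23.1 m s⁻¹

Coriolis parameter at 53°N:
f = 2Ω sin φ = 2 × 7.29×10⁻⁵ × sin 53° = 1.16×10⁻⁴ s⁻¹
Pressure gradient: |∂P/∂n| = 1500 Pa / 503000 m = 2.98×10⁻³ Pa/m
Geostrophic balance (pressure-gradient force = Coriolis force):
V_g = (1/(fρ)) |∂P/∂n| = 2.98×10⁻³ / (1.16×10⁻⁴ × 1.11) = 23.1 m/s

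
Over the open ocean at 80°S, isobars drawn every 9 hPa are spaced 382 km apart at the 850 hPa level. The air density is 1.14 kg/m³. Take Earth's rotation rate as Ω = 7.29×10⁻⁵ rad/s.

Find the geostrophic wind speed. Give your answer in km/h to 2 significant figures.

52 km/h

Coriolis parameter at 80°S:
f = 2Ω sin φ = 2 × 7.29×10⁻⁵ × sin 80° = 1.44×10⁻⁴ s⁻¹
Pressure gradient: |∂P/∂n| = 900 Pa / 382000 m = 2.36×10⁻³ Pa/m
Geostrophic balance (pressure-gradient force = Coriolis force):
V_g = (1/(fρ)) |∂P/∂n| = 2.36×10⁻³ / (1.44×10⁻⁴ × 1.14) = 14.4 m/s
Converting: 14.4 m/s × 3.6 = 52 km/h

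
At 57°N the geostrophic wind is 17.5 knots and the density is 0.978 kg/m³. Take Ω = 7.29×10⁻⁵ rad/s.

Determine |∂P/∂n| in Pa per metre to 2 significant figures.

Coriolis parameter at 57°N:
f = 2Ω sin φ = 2 × 7.29×10⁻⁵ × sin 57° = 1.22×10⁻⁴ s⁻¹
Wind speed in SI: 17.5 knots = 9.00 m/s
Geostrophic balance rearranged: |∂P/∂n| = f ρ V_g
|∂P/∂n| = 1.22×10⁻⁴ × 0.978 × 9.00 = 1.08×10⁻³ Pa/m

1.1×10⁻³ Pa/m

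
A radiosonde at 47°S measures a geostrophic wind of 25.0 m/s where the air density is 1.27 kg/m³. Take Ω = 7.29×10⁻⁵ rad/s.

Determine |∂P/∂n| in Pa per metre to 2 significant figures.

3.4×10⁻³ Pa/m

Coriolis parameter at 47°S:
f = 2Ω sin φ = 2 × 7.29×10⁻⁵ × sin 47° = 1.07×10⁻⁴ s⁻¹
Geostrophic balance rearranged: |∂P/∂n| = f ρ V_g
|∂P/∂n| = 1.07×10⁻⁴ × 1.27 × 25.0 = 3.39×10⁻³ Pa/m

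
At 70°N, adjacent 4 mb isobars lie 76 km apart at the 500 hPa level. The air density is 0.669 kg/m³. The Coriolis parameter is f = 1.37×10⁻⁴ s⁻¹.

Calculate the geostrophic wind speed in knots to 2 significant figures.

Pressure gradient: |∂P/∂n| = 400 Pa / 76000 m = 5.26×10⁻³ Pa/m
Geostrophic balance (pressure-gradient force = Coriolis force):
V_g = (1/(fρ)) |∂P/∂n| = 5.26×10⁻³ / (1.37×10⁻⁴ × 0.669) = 57.4 m/s
Converting: 57.4 m/s × 1.944 = 110 knots

110 knots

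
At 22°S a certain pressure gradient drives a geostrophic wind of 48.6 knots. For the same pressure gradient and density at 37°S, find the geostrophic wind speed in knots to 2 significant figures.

With the same pressure gradient and density, V_g ∝ 1/f ∝ 1/sin φ.
V₂ = V₁ · sin φ₁ / sin φ₂ = 48.6 × sin 22° / sin 37°
V₂ = 48.6 × 0.3746/0.6018 = 30 knots

30 knots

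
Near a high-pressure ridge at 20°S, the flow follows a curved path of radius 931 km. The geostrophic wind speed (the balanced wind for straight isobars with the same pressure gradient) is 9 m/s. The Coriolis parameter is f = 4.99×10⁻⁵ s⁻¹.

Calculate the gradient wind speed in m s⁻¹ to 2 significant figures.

12 m s⁻¹

Around a high, pressure-gradient force acts outward with centrifugal, so Coriolis balances both:
fV = (1/ρ)|∂P/∂n| + V²/R  →  V² − fR·V + fR·V_g = 0
With fR = 4.99×10⁻⁵ × 931×10³ m = 46.5 m/s:
V = [fR − √((fR)² − 4 fR V_g)]/2 = [46.5 − √(46.5² − 4×46.5×9)]/2 = 12.2 m/s
Supergeostrophic (V > V_g = 9 m/s), as expected around a high.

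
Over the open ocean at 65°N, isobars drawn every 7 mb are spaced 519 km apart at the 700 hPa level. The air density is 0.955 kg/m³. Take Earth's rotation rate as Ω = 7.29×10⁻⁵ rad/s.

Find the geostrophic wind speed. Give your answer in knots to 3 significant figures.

20.8 knots

Coriolis parameter at 65°N:
f = 2Ω sin φ = 2 × 7.29×10⁻⁵ × sin 65° = 1.32×10⁻⁴ s⁻¹
Pressure gradient: |∂P/∂n| = 700 Pa / 519000 m = 1.35×10⁻³ Pa/m
Geostrophic balance (pressure-gradient force = Coriolis force):
V_g = (1/(fρ)) |∂P/∂n| = 1.35×10⁻³ / (1.32×10⁻⁴ × 0.955) = 10.7 m/s
Converting: 10.7 m/s × 1.944 = 20.8 knots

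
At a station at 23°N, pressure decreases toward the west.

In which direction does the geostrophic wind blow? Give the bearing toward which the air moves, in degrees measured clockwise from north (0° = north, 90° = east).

The pressure-gradient force points toward the west (bearing 270°).
Geostrophic balance: in the Northern Hemisphere the Coriolis force deflects motion to the right, so the geostrophic wind blows 90° to the right of the pressure-gradient force (low pressure on the left).
Rotating 270° by 90° clockwise gives 000° — the wind blows toward the north.

000°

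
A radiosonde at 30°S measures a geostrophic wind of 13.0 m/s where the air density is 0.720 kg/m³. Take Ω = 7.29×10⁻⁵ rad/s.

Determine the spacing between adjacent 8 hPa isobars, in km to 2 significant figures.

Coriolis parameter at 30°S:
f = 2Ω sin φ = 2 × 7.29×10⁻⁵ × sin 30° = 7.29×10⁻⁵ s⁻¹
Geostrophic balance rearranged: |∂P/∂n| = f ρ V_g
|∂P/∂n| = 7.29×10⁻⁵ × 0.720 × 13.0 = 6.82×10⁻⁴ Pa/m
Isobar spacing: Δn = ΔP/|∂P/∂n| = 800 Pa / 6.82×10⁻⁴ Pa/m = 1172429 m ≈ 1200 km

1200 km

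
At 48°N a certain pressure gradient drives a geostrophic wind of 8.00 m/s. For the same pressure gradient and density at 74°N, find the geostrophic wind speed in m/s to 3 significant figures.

With the same pressure gradient and density, V_g ∝ 1/f ∝ 1/sin φ.
V₂ = V₁ · sin φ₁ / sin φ₂ = 8.00 × sin 48° / sin 74°
V₂ = 8.00 × 0.7431/0.9613 = 6.18 m/s

6.18 m/s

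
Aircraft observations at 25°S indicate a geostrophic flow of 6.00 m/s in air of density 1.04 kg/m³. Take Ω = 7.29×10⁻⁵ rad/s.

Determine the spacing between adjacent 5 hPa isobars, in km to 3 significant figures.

Coriolis parameter at 25°S:
f = 2Ω sin φ = 2 × 7.29×10⁻⁵ × sin 25° = 6.16×10⁻⁵ s⁻¹
Geostrophic balance rearranged: |∂P/∂n| = f ρ V_g
|∂P/∂n| = 6.16×10⁻⁵ × 1.04 × 6.00 = 3.84×10⁻⁴ Pa/m
Isobar spacing: Δn = ΔP/|∂P/∂n| = 500 Pa / 3.84×10⁻⁴ Pa/m = 1300408 m ≈ 1300 km

1300 km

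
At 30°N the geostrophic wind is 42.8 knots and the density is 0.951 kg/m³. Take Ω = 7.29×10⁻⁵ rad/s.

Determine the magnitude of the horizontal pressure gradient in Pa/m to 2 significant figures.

Coriolis parameter at 30°N:
f = 2Ω sin φ = 2 × 7.29×10⁻⁵ × sin 30° = 7.29×10⁻⁵ s⁻¹
Wind speed in SI: 42.8 knots = 22.0 m/s
Geostrophic balance rearranged: |∂P/∂n| = f ρ V_g
|∂P/∂n| = 7.29×10⁻⁵ × 0.951 × 22.0 = 1.53×10⁻³ Pa/m

1.5×10⁻³ Pa/m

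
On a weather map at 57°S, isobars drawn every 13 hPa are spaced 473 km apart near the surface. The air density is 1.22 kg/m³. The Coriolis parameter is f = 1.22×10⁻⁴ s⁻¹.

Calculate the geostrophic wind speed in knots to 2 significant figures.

36 knots

Pressure gradient: |∂P/∂n| = 1300 Pa / 473000 m = 2.75×10⁻³ Pa/m
Geostrophic balance (pressure-gradient force = Coriolis force):
V_g = (1/(fρ)) |∂P/∂n| = 2.75×10⁻³ / (1.22×10⁻⁴ × 1.22) = 18.5 m/s
Converting: 18.5 m/s × 1.944 = 36 knots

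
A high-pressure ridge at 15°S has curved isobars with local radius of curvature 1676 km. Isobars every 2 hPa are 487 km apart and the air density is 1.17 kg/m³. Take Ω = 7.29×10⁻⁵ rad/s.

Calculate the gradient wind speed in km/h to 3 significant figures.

40.8 km/h

Coriolis parameter at 15°S:
f = 2Ω sin φ = 2 × 7.29×10⁻⁵ × sin 15° = 3.77×10⁻⁵ s⁻¹
Pressure gradient: |∂P/∂n| = 200 Pa / 487000 m = 4.11×10⁻⁴ Pa/m
Geostrophic speed: V_g = |∂P/∂n|/(fρ) = 4.11×10⁻⁴/(3.77×10⁻⁵ × 1.17) = 9.30 m/s
Around a high, pressure-gradient force acts outward with centrifugal, so Coriolis balances both:
fV = (1/ρ)|∂P/∂n| + V²/R  →  V² − fR·V + fR·V_g = 0
With fR = 3.77×10⁻⁵ × 1676×10³ m = 63.2 m/s:
V = [fR − √((fR)² − 4 fR V_g)]/2 = [63.2 − √(63.2² − 4×63.2×9.3)]/2 = 11.3 m/s
Supergeostrophic (V > V_g = 9.3 m/s), as expected around a high.
Converting: 11.3 m/s × 3.6 = 40.8 km/h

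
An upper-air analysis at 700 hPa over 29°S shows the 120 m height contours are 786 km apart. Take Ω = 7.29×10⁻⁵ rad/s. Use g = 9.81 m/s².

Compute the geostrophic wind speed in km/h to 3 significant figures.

76.3 km/h

Coriolis parameter at 29°S:
f = 2Ω sin φ = 2 × 7.29×10⁻⁵ × sin 29° = 7.07×10⁻⁵ s⁻¹
Height gradient: |∂Z/∂n| = 120 m / 786000 m = 1.53×10⁻⁴
On a pressure surface, geostrophic balance gives V_g = (g/f)|∂Z/∂n|:
V_g = 9.81 × 1.53×10⁻⁴ / 7.07×10⁻⁵ = 21.2 m/s
Converting: 21.2 m/s × 3.6 = 76.3 km/h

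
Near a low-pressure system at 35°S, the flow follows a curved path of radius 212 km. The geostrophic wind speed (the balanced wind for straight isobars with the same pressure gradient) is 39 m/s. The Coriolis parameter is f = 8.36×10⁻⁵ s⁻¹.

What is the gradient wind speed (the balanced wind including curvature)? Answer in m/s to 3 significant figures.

Around a low, centrifugal force acts outward with Coriolis, so pressure-gradient force balances both:
(1/ρ)|∂P/∂n| = fV + V²/R  →  V² + fR·V − fR·V_g = 0
With fR = 8.36×10⁻⁵ × 212×10³ m = 17.7 m/s:
V = [−fR + √((fR)² + 4 fR V_g)]/2 = [−17.7 + √(17.7² + 4×17.7×39)]/2 = 18.9 m/s
Subgeostrophic (V < V_g = 39 m/s), as expected around a low.

18.9 m/s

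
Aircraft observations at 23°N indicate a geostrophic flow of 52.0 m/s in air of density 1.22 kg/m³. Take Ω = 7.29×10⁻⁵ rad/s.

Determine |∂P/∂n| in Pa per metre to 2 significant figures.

Coriolis parameter at 23°N:
f = 2Ω sin φ = 2 × 7.29×10⁻⁵ × sin 23° = 5.70×10⁻⁵ s⁻¹
Geostrophic balance rearranged: |∂P/∂n| = f ρ V_g
|∂P/∂n| = 5.70×10⁻⁵ × 1.22 × 52.0 = 3.61×10⁻³ Pa/m

3.6×10⁻³ Pa/m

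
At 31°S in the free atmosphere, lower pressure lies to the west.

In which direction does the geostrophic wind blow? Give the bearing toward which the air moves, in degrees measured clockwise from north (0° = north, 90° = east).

180°

The pressure-gradient force points toward the west (bearing 270°).
Geostrophic balance: in the Southern Hemisphere the Coriolis force deflects motion to the left, so the geostrophic wind blows 90° to the left of the pressure-gradient force (low pressure on the right).
Rotating 270° by 90° counterclockwise gives 180° — the wind blows toward the south.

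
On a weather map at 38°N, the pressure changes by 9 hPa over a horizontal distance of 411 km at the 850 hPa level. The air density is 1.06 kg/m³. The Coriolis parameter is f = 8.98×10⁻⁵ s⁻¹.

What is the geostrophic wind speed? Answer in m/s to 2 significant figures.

23 m/s

Pressure gradient: |∂P/∂n| = 900 Pa / 411000 m = 2.19×10⁻³ Pa/m
Geostrophic balance (pressure-gradient force = Coriolis force):
V_g = (1/(fρ)) |∂P/∂n| = 2.19×10⁻³ / (8.98×10⁻⁵ × 1.06) = 23.0 m/s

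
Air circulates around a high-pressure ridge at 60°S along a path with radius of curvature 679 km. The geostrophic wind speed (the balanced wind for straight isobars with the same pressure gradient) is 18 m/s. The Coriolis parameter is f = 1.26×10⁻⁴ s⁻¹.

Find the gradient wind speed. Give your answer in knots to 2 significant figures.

Around a high, pressure-gradient force acts outward with centrifugal, so Coriolis balances both:
fV = (1/ρ)|∂P/∂n| + V²/R  →  V² − fR·V + fR·V_g = 0
With fR = 1.26×10⁻⁴ × 679×10³ m = 85.6 m/s:
V = [fR − √((fR)² − 4 fR V_g)]/2 = [85.6 − √(85.6² − 4×85.6×18)]/2 = 25.8 m/s
Supergeostrophic (V > V_g = 18 m/s), as expected around a high.
Converting: 25.8 m/s × 1.944 = 50 knots

50 knots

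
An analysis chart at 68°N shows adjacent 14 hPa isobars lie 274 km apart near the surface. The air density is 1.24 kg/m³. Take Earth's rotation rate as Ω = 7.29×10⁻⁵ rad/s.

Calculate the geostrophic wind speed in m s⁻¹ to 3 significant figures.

30.5 m s⁻¹

Coriolis parameter at 68°N:
f = 2Ω sin φ = 2 × 7.29×10⁻⁵ × sin 68° = 1.35×10⁻⁴ s⁻¹
Pressure gradient: |∂P/∂n| = 1400 Pa / 274000 m = 5.11×10⁻³ Pa/m
Geostrophic balance (pressure-gradient force = Coriolis force):
V_g = (1/(fρ)) |∂P/∂n| = 5.11×10⁻³ / (1.35×10⁻⁴ × 1.24) = 30.5 m/s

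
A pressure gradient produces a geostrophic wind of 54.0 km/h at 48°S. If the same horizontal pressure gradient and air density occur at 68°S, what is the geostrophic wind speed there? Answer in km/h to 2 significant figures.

With the same pressure gradient and density, V_g ∝ 1/f ∝ 1/sin φ.
V₂ = V₁ · sin φ₁ / sin φ₂ = 54.0 × sin 48° / sin 68°
V₂ = 54.0 × 0.7431/0.9272 = 43 km/h

43 km/h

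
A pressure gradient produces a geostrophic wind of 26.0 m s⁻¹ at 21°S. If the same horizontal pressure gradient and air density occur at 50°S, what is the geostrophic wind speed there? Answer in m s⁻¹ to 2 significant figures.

12 m s⁻¹

With the same pressure gradient and density, V_g ∝ 1/f ∝ 1/sin φ.
V₂ = V₁ · sin φ₁ / sin φ₂ = 26.0 × sin 21° / sin 50°
V₂ = 26.0 × 0.3584/0.7660 = 12 m s⁻¹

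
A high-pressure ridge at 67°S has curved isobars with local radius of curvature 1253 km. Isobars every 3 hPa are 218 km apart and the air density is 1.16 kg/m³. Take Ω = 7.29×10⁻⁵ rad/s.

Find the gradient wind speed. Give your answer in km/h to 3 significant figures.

33.7 km/h

Coriolis parameter at 67°S:
f = 2Ω sin φ = 2 × 7.29×10⁻⁵ × sin 67° = 1.34×10⁻⁴ s⁻¹
Pressure gradient: |∂P/∂n| = 300 Pa / 218000 m = 1.38×10⁻³ Pa/m
Geostrophic speed: V_g = |∂P/∂n|/(fρ) = 1.38×10⁻³/(1.34×10⁻⁴ × 1.16) = 8.84 m/s
Around a high, pressure-gradient force acts outward with centrifugal, so Coriolis balances both:
fV = (1/ρ)|∂P/∂n| + V²/R  →  V² − fR·V + fR·V_g = 0
With fR = 1.34×10⁻⁴ × 1253×10³ m = 168 m/s:
V = [fR − √((fR)² − 4 fR V_g)]/2 = [168 − √(168² − 4×168×8.84)]/2 = 9.36 m/s
Supergeostrophic (V > V_g = 8.84 m/s), as expected around a high.
Converting: 9.36 m/s × 3.6 = 33.7 km/h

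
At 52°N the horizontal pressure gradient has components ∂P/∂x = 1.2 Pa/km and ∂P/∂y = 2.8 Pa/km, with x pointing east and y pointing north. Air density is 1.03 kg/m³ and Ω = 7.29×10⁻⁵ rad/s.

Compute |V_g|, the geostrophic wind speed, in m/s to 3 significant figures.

25.7 m/s

Coriolis parameter at 52°N:
f = 2Ω sin φ = 2 × 7.29×10⁻⁵ × sin 52° = 1.15×10⁻⁴ s⁻¹
Component geostrophic relations (x east, y north):
u_g = −(1/(fρ)) ∂P/∂y,  v_g = (1/(fρ)) ∂P/∂x
u_g = −(2.8×10⁻³)/(1.15×10⁻⁴ × 1.03) = −23.7 m/s;  v_g = (1.2×10⁻³)/(1.15×10⁻⁴ × 1.03) = 10.1 m/s
|V_g| = √(u_g² + v_g²) = 25.7 m/s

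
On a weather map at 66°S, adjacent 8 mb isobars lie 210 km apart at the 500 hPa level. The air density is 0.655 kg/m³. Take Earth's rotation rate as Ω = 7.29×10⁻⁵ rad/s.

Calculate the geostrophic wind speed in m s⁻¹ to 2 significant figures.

Coriolis parameter at 66°S:
f = 2Ω sin φ = 2 × 7.29×10⁻⁵ × sin 66° = 1.33×10⁻⁴ s⁻¹
Pressure gradient: |∂P/∂n| = 800 Pa / 210000 m = 3.81×10⁻³ Pa/m
Geostrophic balance (pressure-gradient force = Coriolis force):
V_g = (1/(fρ)) |∂P/∂n| = 3.81×10⁻³ / (1.33×10⁻⁴ × 0.655) = 43.7 m/s

44 m s⁻¹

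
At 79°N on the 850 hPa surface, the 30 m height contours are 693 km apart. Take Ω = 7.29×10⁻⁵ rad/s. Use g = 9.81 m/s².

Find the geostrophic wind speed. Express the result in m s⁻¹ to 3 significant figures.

2.97 m s⁻¹

Coriolis parameter at 79°N:
f = 2Ω sin φ = 2 × 7.29×10⁻⁵ × sin 79° = 1.43×10⁻⁴ s⁻¹
Height gradient: |∂Z/∂n| = 30 m / 693000 m = 4.33×10⁻⁵
On a pressure surface, geostrophic balance gives V_g = (g/f)|∂Z/∂n|:
V_g = 9.81 × 4.33×10⁻⁵ / 1.43×10⁻⁴ = 2.97 m/s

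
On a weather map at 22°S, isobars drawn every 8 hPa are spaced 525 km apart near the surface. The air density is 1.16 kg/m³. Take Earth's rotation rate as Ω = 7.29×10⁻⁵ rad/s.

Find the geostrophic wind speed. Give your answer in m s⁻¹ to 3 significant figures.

Coriolis parameter at 22°S:
f = 2Ω sin φ = 2 × 7.29×10⁻⁵ × sin 22° = 5.46×10⁻⁵ s⁻¹
Pressure gradient: |∂P/∂n| = 800 Pa / 525000 m = 1.52×10⁻³ Pa/m
Geostrophic balance (pressure-gradient force = Coriolis force):
V_g = (1/(fρ)) |∂P/∂n| = 1.52×10⁻³ / (5.46×10⁻⁵ × 1.16) = 24.1 m/s

24.1 m s⁻¹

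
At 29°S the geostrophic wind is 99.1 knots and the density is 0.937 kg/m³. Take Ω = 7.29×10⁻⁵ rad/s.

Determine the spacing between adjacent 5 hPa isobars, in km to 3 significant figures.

Coriolis parameter at 29°S:
f = 2Ω sin φ = 2 × 7.29×10⁻⁵ × sin 29° = 7.07×10⁻⁵ s⁻¹
Wind speed in SI: 99.1 knots = 51.0 m/s
Geostrophic balance rearranged: |∂P/∂n| = f ρ V_g
|∂P/∂n| = 7.07×10⁻⁵ × 0.937 × 51.0 = 3.38×10⁻³ Pa/m
Isobar spacing: Δn = ΔP/|∂P/∂n| = 500 Pa / 3.38×10⁻³ Pa/m = 148078 m ≈ 148 km

148 km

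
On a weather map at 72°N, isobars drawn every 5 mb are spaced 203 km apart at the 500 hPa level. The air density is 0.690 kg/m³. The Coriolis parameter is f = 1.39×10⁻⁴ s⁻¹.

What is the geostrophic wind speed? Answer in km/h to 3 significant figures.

92.5 km/h

Pressure gradient: |∂P/∂n| = 500 Pa / 203000 m = 2.46×10⁻³ Pa/m
Geostrophic balance (pressure-gradient force = Coriolis force):
V_g = (1/(fρ)) |∂P/∂n| = 2.46×10⁻³ / (1.39×10⁻⁴ × 0.690) = 25.7 m/s
Converting: 25.7 m/s × 3.6 = 92.5 km/h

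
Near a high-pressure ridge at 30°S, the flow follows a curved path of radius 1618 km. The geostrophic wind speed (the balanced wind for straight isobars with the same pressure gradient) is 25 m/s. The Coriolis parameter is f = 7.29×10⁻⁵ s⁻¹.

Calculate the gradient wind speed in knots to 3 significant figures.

Around a high, pressure-gradient force acts outward with centrifugal, so Coriolis balances both:
fV = (1/ρ)|∂P/∂n| + V²/R  →  V² − fR·V + fR·V_g = 0
With fR = 7.29×10⁻⁵ × 1618×10³ m = 118 m/s:
V = [fR − √((fR)² − 4 fR V_g)]/2 = [118 − √(118² − 4×118×25)]/2 = 36 m/s
Supergeostrophic (V > V_g = 25 m/s), as expected around a high.
Converting: 36 m/s × 1.944 = 69.9 knots

69.9 knots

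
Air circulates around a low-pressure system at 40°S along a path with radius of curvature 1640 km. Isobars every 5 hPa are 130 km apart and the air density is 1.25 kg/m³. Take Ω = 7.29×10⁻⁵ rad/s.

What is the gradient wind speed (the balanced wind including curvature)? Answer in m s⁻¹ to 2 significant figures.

28 m s⁻¹

Coriolis parameter at 40°S:
f = 2Ω sin φ = 2 × 7.29×10⁻⁵ × sin 40° = 9.37×10⁻⁵ s⁻¹
Pressure gradient: |∂P/∂n| = 500 Pa / 130000 m = 3.85×10⁻³ Pa/m
Geostrophic speed: V_g = |∂P/∂n|/(fρ) = 3.85×10⁻³/(9.37×10⁻⁵ × 1.25) = 32.8 m/s
Around a low, centrifugal force acts outward with Coriolis, so pressure-gradient force balances both:
(1/ρ)|∂P/∂n| = fV + V²/R  →  V² + fR·V − fR·V_g = 0
With fR = 9.37×10⁻⁵ × 1640×10³ m = 154 m/s:
V = [−fR + √((fR)² + 4 fR V_g)]/2 = [−154 + √(154² + 4×154×32.8)]/2 = 27.8 m/s
Subgeostrophic (V < V_g = 32.8 m/s), as expected around a low.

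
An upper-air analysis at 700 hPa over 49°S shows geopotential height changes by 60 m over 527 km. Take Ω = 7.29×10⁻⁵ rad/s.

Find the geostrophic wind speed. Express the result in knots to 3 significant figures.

19.7 knots

Coriolis parameter at 49°S:
f = 2Ω sin φ = 2 × 7.29×10⁻⁵ × sin 49° = 1.10×10⁻⁴ s⁻¹
Height gradient: |∂Z/∂n| = 60 m / 527000 m = 1.14×10⁻⁴
On a pressure surface, geostrophic balance gives V_g = (g/f)|∂Z/∂n|:
V_g = 9.81 × 1.14×10⁻⁴ / 1.10×10⁻⁴ = 10.2 m/s
Converting: 10.2 m/s × 1.944 = 19.7 knots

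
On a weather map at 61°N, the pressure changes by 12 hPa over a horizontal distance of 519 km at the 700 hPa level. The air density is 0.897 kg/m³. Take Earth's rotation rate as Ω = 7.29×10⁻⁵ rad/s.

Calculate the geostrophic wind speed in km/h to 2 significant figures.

Coriolis parameter at 61°N:
f = 2Ω sin φ = 2 × 7.29×10⁻⁵ × sin 61° = 1.28×10⁻⁴ s⁻¹
Pressure gradient: |∂P/∂n| = 1200 Pa / 519000 m = 2.31×10⁻³ Pa/m
Geostrophic balance (pressure-gradient force = Coriolis force):
V_g = (1/(fρ)) |∂P/∂n| = 2.31×10⁻³ / (1.28×10⁻⁴ × 0.897) = 20.2 m/s
Converting: 20.2 m/s × 3.6 = 73 km/h

73 km/h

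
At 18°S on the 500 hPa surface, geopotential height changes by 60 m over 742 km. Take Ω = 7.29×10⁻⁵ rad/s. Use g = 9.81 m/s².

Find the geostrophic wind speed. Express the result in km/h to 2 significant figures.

Coriolis parameter at 18°S:
f = 2Ω sin φ = 2 × 7.29×10⁻⁵ × sin 18° = 4.51×10⁻⁵ s⁻¹
Height gradient: |∂Z/∂n| = 60 m / 742000 m = 8.09×10⁻⁵
On a pressure surface, geostrophic balance gives V_g = (g/f)|∂Z/∂n|:
V_g = 9.81 × 8.09×10⁻⁵ / 4.51×10⁻⁵ = 17.6 m/s
Converting: 17.6 m/s × 3.6 = 63 km/h

63 km/h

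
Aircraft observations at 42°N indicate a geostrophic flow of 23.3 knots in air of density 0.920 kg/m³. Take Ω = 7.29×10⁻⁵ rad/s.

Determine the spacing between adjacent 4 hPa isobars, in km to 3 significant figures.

372 km

Coriolis parameter at 42°N:
f = 2Ω sin φ = 2 × 7.29×10⁻⁵ × sin 42° = 9.76×10⁻⁵ s⁻¹
Wind speed in SI: 23.3 knots = 12.0 m/s
Geostrophic balance rearranged: |∂P/∂n| = f ρ V_g
|∂P/∂n| = 9.76×10⁻⁵ × 0.920 × 12.0 = 1.08×10⁻³ Pa/m
Isobar spacing: Δn = ΔP/|∂P/∂n| = 400 Pa / 1.08×10⁻³ Pa/m = 371800 m ≈ 372 km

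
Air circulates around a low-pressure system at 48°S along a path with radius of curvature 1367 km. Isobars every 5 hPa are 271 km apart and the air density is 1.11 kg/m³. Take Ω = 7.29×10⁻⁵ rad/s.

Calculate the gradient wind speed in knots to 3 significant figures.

27.2 knots

Coriolis parameter at 48°S:
f = 2Ω sin φ = 2 × 7.29×10⁻⁵ × sin 48° = 1.08×10⁻⁴ s⁻¹
Pressure gradient: |∂P/∂n| = 500 Pa / 271000 m = 1.85×10⁻³ Pa/m
Geostrophic speed: V_g = |∂P/∂n|/(fρ) = 1.85×10⁻³/(1.08×10⁻⁴ × 1.11) = 15.3 m/s
Around a low, centrifugal force acts outward with Coriolis, so pressure-gradient force balances both:
(1/ρ)|∂P/∂n| = fV + V²/R  →  V² + fR·V − fR·V_g = 0
With fR = 1.08×10⁻⁴ × 1367×10³ m = 148 m/s:
V = [−fR + √((fR)² + 4 fR V_g)]/2 = [−148 + √(148² + 4×148×15.3)]/2 = 14 m/s
Subgeostrophic (V < V_g = 15.3 m/s), as expected around a low.
Converting: 14 m/s × 1.944 = 27.2 knots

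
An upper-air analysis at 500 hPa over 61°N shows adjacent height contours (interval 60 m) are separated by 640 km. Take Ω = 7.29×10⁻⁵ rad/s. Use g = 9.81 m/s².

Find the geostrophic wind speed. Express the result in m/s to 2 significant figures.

Coriolis parameter at 61°N:
f = 2Ω sin φ = 2 × 7.29×10⁻⁵ × sin 61° = 1.28×10⁻⁴ s⁻¹
Height gradient: |∂Z/∂n| = 60 m / 640000 m = 9.38×10⁻⁵
On a pressure surface, geostrophic balance gives V_g = (g/f)|∂Z/∂n|:
V_g = 9.81 × 9.38×10⁻⁵ / 1.28×10⁻⁴ = 7.21 m/s

7.2 m/s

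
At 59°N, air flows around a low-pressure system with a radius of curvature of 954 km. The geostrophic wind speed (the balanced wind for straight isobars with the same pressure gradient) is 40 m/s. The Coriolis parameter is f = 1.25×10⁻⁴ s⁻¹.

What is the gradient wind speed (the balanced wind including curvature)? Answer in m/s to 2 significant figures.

Around a low, centrifugal force acts outward with Coriolis, so pressure-gradient force balances both:
(1/ρ)|∂P/∂n| = fV + V²/R  →  V² + fR·V − fR·V_g = 0
With fR = 1.25×10⁻⁴ × 954×10³ m = 119 m/s:
V = [−fR + √((fR)² + 4 fR V_g)]/2 = [−119 + √(119² + 4×119×40)]/2 = 31.6 m/s
Subgeostrophic (V < V_g = 40 m/s), as expected around a low.

32 m/s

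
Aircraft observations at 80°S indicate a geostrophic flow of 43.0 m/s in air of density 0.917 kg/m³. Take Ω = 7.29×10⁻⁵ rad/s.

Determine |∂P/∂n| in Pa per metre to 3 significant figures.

Coriolis parameter at 80°S:
f = 2Ω sin φ = 2 × 7.29×10⁻⁵ × sin 80° = 1.44×10⁻⁴ s⁻¹
Geostrophic balance rearranged: |∂P/∂n| = f ρ V_g
|∂P/∂n| = 1.44×10⁻⁴ × 0.917 × 43.0 = 5.66×10⁻³ Pa/m

5.66×10⁻³ Pa/m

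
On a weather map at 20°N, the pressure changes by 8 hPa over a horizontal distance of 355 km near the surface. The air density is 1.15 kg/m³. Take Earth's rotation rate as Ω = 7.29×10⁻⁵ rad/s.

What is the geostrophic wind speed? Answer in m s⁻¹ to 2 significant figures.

Coriolis parameter at 20°N:
f = 2Ω sin φ = 2 × 7.29×10⁻⁵ × sin 20° = 4.99×10⁻⁵ s⁻¹
Pressure gradient: |∂P/∂n| = 800 Pa / 355000 m = 2.25×10⁻³ Pa/m
Geostrophic balance (pressure-gradient force = Coriolis force):
V_g = (1/(fρ)) |∂P/∂n| = 2.25×10⁻³ / (4.99×10⁻⁵ × 1.15) = 39.3 m/s

39 m s⁻¹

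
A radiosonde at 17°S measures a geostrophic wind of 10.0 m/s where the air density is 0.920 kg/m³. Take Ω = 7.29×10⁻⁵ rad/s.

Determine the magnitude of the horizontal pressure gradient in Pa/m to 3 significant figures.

Coriolis parameter at 17°S:
f = 2Ω sin φ = 2 × 7.29×10⁻⁵ × sin 17° = 4.26×10⁻⁵ s⁻¹
Geostrophic balance rearranged: |∂P/∂n| = f ρ V_g
|∂P/∂n| = 4.26×10⁻⁵ × 0.920 × 10.0 = 3.92×10⁻⁴ Pa/m

3.92×10⁻⁴ Pa/m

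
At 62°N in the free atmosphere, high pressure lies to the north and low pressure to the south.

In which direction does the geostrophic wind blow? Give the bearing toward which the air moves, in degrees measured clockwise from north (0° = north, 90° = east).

270°

The pressure-gradient force points toward the south (bearing 180°).
Geostrophic balance: in the Northern Hemisphere the Coriolis force deflects motion to the right, so the geostrophic wind blows 90° to the right of the pressure-gradient force (low pressure on the left).
Rotating 180° by 90° clockwise gives 270° — the wind blows toward the west.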